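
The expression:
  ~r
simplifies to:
~r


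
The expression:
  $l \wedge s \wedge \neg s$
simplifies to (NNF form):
$\text{False}$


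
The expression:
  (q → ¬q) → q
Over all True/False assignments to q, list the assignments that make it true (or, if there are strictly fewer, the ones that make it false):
is true only for:
  q=True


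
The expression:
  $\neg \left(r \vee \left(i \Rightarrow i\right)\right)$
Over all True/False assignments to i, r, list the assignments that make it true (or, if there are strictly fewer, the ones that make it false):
is never true.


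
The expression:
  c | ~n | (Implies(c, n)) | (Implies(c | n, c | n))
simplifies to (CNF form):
True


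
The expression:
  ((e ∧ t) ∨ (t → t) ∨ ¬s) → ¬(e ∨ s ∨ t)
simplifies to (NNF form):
¬e ∧ ¬s ∧ ¬t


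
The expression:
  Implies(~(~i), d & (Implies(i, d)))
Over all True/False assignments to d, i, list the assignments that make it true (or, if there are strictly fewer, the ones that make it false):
is false only for:
  d=False, i=True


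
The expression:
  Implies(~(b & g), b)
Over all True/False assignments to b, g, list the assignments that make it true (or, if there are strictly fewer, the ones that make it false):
is true only for:
  b=True, g=False;
  b=True, g=True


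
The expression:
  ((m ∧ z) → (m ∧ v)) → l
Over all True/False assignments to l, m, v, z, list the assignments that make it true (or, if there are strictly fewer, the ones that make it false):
is false only for:
  l=False, m=False, v=False, z=False;
  l=False, m=False, v=False, z=True;
  l=False, m=False, v=True, z=False;
  l=False, m=False, v=True, z=True;
  l=False, m=True, v=False, z=False;
  l=False, m=True, v=True, z=False;
  l=False, m=True, v=True, z=True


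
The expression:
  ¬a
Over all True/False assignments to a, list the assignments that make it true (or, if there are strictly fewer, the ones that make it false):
is true only for:
  a=False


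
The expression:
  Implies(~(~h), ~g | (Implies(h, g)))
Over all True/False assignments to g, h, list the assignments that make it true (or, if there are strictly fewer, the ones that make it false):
is always true.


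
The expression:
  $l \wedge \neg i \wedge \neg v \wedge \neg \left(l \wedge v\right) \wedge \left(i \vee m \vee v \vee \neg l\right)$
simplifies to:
$l \wedge m \wedge \neg i \wedge \neg v$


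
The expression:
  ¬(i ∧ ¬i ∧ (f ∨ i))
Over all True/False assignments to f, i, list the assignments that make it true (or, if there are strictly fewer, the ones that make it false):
is always true.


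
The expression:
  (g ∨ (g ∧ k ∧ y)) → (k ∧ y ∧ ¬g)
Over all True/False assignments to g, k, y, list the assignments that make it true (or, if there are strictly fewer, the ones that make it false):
is true only for:
  g=False, k=False, y=False;
  g=False, k=False, y=True;
  g=False, k=True, y=False;
  g=False, k=True, y=True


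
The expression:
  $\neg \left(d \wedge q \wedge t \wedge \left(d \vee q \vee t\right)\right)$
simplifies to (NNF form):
$\neg d \vee \neg q \vee \neg t$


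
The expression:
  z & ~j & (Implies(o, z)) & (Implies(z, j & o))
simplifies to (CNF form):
False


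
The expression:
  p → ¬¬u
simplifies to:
u ∨ ¬p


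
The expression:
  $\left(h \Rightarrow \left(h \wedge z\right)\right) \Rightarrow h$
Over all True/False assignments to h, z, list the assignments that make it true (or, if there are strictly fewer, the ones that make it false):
is true only for:
  h=True, z=False;
  h=True, z=True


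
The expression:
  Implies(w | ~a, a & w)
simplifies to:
a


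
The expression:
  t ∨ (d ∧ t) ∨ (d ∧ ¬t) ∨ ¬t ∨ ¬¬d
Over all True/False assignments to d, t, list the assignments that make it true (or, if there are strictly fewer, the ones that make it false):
is always true.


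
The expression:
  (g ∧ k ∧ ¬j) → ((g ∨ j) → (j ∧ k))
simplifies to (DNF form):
j ∨ ¬g ∨ ¬k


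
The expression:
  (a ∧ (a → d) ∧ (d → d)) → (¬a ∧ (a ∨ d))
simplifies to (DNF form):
¬a ∨ ¬d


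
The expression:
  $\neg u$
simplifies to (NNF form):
$\neg u$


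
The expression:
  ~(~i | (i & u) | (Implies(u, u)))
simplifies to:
False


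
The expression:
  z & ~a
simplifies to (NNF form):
z & ~a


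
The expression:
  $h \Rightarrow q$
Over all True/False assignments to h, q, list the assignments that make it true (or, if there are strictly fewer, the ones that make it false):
is false only for:
  h=True, q=False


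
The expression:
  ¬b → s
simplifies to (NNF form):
b ∨ s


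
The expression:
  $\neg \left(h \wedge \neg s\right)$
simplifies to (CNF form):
$s \vee \neg h$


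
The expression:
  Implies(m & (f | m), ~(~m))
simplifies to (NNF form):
True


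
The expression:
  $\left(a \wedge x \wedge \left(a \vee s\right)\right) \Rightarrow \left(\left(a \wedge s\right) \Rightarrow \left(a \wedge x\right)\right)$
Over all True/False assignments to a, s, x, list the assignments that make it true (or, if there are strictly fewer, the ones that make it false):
is always true.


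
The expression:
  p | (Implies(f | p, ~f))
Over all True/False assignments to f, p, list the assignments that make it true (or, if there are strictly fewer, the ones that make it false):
is false only for:
  f=True, p=False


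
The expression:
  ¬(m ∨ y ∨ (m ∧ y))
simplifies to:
¬m ∧ ¬y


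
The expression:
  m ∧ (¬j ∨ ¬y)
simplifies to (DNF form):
(m ∧ ¬j) ∨ (m ∧ ¬y)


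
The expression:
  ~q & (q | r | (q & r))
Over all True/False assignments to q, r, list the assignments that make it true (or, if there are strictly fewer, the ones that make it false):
is true only for:
  q=False, r=True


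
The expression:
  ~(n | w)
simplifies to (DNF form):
~n & ~w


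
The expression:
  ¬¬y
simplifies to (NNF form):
y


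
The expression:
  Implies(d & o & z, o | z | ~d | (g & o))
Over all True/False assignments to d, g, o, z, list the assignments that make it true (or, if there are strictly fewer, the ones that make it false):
is always true.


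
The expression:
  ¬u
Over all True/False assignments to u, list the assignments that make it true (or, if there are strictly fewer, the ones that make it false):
is true only for:
  u=False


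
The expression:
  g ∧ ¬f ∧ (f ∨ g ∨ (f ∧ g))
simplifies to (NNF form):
g ∧ ¬f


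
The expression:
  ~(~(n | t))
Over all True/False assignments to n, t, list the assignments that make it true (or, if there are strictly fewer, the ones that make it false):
is false only for:
  n=False, t=False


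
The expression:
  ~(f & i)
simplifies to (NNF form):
~f | ~i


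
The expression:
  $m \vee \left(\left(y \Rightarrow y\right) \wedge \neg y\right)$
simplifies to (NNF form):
$m \vee \neg y$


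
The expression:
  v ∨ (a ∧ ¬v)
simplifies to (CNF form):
a ∨ v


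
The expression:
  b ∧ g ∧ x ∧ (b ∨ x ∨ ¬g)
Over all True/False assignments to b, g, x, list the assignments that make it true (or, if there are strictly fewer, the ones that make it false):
is true only for:
  b=True, g=True, x=True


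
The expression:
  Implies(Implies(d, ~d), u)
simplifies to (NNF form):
d | u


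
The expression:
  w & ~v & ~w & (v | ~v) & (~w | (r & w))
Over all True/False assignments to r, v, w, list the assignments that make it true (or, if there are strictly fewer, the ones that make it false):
is never true.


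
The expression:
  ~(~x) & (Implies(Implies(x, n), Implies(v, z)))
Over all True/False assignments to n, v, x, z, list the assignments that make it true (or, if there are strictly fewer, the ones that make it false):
is true only for:
  n=False, v=False, x=True, z=False;
  n=False, v=False, x=True, z=True;
  n=False, v=True, x=True, z=False;
  n=False, v=True, x=True, z=True;
  n=True, v=False, x=True, z=False;
  n=True, v=False, x=True, z=True;
  n=True, v=True, x=True, z=True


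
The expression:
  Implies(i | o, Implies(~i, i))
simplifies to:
i | ~o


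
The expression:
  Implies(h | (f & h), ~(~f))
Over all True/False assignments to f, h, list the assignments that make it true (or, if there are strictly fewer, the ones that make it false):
is false only for:
  f=False, h=True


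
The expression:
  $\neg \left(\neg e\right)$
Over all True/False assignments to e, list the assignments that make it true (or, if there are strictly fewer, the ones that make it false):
is true only for:
  e=True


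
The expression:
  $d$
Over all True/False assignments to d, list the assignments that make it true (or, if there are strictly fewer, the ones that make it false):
is true only for:
  d=True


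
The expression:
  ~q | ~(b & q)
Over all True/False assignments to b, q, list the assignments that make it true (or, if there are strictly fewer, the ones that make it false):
is false only for:
  b=True, q=True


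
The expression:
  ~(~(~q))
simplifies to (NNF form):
~q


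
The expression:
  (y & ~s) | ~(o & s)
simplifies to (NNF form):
~o | ~s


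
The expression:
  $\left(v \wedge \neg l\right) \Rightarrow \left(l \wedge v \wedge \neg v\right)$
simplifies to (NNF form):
$l \vee \neg v$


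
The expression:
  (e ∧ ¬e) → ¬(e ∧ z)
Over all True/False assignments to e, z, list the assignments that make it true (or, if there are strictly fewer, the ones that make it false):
is always true.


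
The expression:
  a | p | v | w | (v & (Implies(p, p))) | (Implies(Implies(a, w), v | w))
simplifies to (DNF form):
a | p | v | w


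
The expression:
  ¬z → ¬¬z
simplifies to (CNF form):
z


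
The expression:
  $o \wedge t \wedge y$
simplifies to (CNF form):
$o \wedge t \wedge y$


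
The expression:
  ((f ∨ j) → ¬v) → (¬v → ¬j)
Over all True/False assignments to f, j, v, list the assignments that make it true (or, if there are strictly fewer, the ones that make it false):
is false only for:
  f=False, j=True, v=False;
  f=True, j=True, v=False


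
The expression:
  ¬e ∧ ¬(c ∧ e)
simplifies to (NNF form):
¬e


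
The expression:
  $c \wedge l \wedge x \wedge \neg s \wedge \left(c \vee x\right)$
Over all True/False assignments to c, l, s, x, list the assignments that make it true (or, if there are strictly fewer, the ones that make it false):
is true only for:
  c=True, l=True, s=False, x=True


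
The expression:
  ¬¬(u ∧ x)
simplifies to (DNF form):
u ∧ x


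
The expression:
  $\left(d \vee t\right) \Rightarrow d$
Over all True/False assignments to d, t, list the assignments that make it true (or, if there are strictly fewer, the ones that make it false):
is false only for:
  d=False, t=True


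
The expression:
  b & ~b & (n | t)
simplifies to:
False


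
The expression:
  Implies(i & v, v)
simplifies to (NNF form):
True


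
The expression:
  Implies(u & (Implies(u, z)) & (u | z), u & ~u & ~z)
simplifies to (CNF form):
~u | ~z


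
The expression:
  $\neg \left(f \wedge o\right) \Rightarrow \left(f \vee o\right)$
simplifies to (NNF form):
$f \vee o$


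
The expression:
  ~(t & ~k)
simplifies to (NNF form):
k | ~t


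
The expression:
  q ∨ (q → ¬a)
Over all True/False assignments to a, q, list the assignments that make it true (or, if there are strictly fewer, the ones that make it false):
is always true.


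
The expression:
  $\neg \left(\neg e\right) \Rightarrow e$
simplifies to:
$\text{True}$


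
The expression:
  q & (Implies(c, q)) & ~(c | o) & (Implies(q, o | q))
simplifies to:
q & ~c & ~o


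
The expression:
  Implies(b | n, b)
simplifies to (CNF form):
b | ~n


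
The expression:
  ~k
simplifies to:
~k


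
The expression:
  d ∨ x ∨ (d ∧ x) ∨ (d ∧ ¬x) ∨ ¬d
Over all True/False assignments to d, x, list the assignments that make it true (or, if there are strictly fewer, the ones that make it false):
is always true.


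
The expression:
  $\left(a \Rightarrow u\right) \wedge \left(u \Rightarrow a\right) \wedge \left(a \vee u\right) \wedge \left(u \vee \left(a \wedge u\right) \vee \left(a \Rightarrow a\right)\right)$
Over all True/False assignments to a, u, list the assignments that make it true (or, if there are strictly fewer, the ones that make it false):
is true only for:
  a=True, u=True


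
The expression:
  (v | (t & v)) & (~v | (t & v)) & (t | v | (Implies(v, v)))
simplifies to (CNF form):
t & v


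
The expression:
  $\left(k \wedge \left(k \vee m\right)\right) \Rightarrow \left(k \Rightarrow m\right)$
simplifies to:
$m \vee \neg k$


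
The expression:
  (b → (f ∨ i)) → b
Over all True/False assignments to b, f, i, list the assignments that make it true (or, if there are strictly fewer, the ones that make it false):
is true only for:
  b=True, f=False, i=False;
  b=True, f=False, i=True;
  b=True, f=True, i=False;
  b=True, f=True, i=True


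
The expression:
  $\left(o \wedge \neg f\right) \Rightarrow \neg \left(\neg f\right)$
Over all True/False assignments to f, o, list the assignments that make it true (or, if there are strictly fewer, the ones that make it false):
is false only for:
  f=False, o=True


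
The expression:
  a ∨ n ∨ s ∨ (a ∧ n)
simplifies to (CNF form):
a ∨ n ∨ s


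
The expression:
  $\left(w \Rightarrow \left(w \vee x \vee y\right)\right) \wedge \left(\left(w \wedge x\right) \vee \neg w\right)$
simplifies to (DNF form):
$x \vee \neg w$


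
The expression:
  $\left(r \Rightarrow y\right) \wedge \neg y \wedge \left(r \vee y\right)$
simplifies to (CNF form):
$\text{False}$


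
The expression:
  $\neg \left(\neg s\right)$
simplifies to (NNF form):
$s$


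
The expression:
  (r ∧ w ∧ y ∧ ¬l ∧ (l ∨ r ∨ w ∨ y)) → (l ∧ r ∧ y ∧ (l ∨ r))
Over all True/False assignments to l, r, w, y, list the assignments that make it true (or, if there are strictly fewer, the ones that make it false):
is false only for:
  l=False, r=True, w=True, y=True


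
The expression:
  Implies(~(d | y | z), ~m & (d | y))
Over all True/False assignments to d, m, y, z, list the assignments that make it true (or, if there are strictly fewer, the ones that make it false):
is false only for:
  d=False, m=False, y=False, z=False;
  d=False, m=True, y=False, z=False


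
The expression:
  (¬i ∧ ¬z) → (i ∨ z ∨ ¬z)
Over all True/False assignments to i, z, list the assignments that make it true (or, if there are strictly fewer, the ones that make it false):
is always true.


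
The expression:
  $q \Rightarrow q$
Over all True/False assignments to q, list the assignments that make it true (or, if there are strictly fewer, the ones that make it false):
is always true.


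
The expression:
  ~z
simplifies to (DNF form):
~z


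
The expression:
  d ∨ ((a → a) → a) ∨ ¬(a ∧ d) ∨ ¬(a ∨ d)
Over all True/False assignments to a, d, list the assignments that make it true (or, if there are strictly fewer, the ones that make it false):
is always true.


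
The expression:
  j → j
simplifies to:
True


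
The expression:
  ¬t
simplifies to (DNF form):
¬t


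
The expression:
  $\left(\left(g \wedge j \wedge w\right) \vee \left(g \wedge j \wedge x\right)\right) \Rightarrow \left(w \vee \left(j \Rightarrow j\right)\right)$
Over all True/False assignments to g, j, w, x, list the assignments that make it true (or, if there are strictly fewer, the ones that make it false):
is always true.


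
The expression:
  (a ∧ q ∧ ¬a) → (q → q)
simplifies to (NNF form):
True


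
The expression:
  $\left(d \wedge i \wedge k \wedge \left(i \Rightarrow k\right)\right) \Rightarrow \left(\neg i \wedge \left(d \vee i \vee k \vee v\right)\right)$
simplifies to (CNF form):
$\neg d \vee \neg i \vee \neg k$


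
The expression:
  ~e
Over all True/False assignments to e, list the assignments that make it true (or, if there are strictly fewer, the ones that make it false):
is true only for:
  e=False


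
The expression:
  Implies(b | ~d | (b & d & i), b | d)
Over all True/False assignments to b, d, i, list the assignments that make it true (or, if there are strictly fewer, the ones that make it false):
is false only for:
  b=False, d=False, i=False;
  b=False, d=False, i=True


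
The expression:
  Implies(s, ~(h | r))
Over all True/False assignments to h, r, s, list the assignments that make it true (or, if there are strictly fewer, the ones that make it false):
is false only for:
  h=False, r=True, s=True;
  h=True, r=False, s=True;
  h=True, r=True, s=True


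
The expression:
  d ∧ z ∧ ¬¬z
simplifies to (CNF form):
d ∧ z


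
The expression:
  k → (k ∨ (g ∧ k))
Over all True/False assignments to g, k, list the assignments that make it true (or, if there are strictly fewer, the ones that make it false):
is always true.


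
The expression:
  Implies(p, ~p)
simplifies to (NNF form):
~p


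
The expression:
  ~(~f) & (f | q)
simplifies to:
f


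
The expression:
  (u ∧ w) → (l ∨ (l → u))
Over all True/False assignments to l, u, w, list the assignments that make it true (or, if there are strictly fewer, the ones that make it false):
is always true.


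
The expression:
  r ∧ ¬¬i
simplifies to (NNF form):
i ∧ r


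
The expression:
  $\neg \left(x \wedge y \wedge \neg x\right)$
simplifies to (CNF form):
$\text{True}$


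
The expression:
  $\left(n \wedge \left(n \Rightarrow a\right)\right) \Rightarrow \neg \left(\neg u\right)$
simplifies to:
$u \vee \neg a \vee \neg n$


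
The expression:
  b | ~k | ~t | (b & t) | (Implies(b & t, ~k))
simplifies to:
True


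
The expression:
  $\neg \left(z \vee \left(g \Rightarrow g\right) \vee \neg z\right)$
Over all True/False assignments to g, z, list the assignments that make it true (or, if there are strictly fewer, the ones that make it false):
is never true.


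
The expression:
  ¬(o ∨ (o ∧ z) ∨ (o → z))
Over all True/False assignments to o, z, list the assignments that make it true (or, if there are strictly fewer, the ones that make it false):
is never true.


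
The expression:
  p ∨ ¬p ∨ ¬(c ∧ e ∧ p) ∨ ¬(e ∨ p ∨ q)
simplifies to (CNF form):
True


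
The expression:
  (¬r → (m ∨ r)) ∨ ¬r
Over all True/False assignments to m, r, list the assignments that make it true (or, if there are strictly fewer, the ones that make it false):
is always true.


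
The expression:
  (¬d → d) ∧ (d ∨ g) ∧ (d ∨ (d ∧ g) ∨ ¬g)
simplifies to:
d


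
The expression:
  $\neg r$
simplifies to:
$\neg r$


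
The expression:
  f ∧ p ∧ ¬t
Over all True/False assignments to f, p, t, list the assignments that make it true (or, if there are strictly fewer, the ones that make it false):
is true only for:
  f=True, p=True, t=False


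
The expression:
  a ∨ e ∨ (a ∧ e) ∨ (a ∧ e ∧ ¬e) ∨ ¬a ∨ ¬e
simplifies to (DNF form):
True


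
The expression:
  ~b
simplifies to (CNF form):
~b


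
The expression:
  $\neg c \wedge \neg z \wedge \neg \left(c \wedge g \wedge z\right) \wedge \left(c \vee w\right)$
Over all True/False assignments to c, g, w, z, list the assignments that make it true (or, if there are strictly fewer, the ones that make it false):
is true only for:
  c=False, g=False, w=True, z=False;
  c=False, g=True, w=True, z=False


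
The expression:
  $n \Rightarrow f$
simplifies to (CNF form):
$f \vee \neg n$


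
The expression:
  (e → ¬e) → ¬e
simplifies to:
True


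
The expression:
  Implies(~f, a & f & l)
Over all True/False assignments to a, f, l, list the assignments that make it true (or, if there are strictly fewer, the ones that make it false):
is true only for:
  a=False, f=True, l=False;
  a=False, f=True, l=True;
  a=True, f=True, l=False;
  a=True, f=True, l=True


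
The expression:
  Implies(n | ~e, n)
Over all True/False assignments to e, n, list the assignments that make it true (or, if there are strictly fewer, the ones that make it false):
is false only for:
  e=False, n=False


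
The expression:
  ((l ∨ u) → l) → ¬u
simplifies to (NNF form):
¬l ∨ ¬u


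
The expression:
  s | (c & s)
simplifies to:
s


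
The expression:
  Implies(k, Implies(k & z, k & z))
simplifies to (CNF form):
True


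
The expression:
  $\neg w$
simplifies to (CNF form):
$\neg w$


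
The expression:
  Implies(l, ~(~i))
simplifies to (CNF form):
i | ~l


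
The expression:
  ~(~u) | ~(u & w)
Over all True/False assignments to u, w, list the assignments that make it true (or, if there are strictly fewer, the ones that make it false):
is always true.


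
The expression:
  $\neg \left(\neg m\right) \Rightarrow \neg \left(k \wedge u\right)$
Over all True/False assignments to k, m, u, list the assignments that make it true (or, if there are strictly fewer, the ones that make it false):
is false only for:
  k=True, m=True, u=True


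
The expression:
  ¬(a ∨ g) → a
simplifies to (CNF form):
a ∨ g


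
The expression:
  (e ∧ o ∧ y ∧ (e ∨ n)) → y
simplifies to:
True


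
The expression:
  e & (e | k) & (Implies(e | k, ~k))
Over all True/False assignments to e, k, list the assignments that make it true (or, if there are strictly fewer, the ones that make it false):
is true only for:
  e=True, k=False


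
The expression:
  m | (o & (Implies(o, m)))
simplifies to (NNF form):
m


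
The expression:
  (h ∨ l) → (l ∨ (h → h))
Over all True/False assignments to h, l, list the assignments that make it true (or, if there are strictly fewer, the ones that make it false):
is always true.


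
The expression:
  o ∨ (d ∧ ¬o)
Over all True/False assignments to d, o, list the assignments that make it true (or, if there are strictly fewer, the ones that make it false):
is false only for:
  d=False, o=False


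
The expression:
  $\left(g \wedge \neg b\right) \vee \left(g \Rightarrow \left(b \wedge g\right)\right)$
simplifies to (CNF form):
$\text{True}$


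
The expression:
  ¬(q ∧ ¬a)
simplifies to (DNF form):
a ∨ ¬q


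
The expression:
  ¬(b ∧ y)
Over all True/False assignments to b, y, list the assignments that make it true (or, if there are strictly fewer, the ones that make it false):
is false only for:
  b=True, y=True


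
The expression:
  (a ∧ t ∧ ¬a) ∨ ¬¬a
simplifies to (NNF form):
a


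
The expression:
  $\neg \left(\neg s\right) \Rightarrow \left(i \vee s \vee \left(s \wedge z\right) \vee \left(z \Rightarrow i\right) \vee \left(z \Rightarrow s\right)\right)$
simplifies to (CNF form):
$\text{True}$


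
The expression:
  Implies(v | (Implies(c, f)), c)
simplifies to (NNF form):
c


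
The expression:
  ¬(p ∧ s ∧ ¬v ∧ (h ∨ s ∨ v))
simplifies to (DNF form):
v ∨ ¬p ∨ ¬s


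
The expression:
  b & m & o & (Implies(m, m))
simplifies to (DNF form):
b & m & o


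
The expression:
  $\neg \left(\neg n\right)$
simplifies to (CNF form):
$n$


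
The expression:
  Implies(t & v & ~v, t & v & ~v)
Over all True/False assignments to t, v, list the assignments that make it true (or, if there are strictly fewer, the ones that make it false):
is always true.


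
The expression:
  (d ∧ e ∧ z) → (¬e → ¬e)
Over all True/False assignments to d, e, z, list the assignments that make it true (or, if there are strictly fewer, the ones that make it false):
is always true.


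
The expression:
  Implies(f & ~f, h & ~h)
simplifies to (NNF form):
True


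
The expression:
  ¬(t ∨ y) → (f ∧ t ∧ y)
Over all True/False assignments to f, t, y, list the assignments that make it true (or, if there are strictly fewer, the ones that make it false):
is false only for:
  f=False, t=False, y=False;
  f=True, t=False, y=False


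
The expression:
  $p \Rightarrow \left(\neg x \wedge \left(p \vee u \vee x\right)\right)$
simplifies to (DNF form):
$\neg p \vee \neg x$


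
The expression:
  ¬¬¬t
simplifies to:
¬t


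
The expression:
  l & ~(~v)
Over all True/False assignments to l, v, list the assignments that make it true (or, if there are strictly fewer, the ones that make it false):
is true only for:
  l=True, v=True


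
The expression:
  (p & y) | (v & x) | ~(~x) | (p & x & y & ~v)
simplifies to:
x | (p & y)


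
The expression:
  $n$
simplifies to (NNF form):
$n$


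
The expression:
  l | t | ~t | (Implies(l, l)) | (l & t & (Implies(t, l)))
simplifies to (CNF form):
True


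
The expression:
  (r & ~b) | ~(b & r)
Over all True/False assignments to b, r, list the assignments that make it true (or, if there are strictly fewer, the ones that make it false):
is false only for:
  b=True, r=True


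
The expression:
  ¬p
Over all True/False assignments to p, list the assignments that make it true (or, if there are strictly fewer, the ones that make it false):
is true only for:
  p=False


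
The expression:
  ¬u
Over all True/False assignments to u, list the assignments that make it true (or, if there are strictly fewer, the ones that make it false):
is true only for:
  u=False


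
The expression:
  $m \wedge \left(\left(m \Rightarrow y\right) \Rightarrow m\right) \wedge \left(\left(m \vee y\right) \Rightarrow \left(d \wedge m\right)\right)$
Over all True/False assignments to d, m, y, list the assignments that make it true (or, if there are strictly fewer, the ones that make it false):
is true only for:
  d=True, m=True, y=False;
  d=True, m=True, y=True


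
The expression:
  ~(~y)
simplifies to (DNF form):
y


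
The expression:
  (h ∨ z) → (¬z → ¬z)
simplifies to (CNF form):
True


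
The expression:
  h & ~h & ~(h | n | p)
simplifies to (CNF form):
False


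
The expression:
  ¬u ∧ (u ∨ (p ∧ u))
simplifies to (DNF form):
False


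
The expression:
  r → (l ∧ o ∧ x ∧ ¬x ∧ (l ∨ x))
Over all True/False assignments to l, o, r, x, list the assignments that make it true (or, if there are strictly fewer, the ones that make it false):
is true only for:
  l=False, o=False, r=False, x=False;
  l=False, o=False, r=False, x=True;
  l=False, o=True, r=False, x=False;
  l=False, o=True, r=False, x=True;
  l=True, o=False, r=False, x=False;
  l=True, o=False, r=False, x=True;
  l=True, o=True, r=False, x=False;
  l=True, o=True, r=False, x=True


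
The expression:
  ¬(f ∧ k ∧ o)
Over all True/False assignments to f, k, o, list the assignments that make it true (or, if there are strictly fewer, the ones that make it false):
is false only for:
  f=True, k=True, o=True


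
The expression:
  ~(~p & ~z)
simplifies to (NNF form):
p | z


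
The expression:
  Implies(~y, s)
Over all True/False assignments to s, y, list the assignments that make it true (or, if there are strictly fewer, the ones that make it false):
is false only for:
  s=False, y=False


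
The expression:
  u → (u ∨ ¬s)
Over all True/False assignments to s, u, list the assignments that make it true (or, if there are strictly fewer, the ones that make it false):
is always true.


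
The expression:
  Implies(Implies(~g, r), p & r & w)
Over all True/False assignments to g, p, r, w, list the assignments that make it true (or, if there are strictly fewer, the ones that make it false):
is true only for:
  g=False, p=False, r=False, w=False;
  g=False, p=False, r=False, w=True;
  g=False, p=True, r=False, w=False;
  g=False, p=True, r=False, w=True;
  g=False, p=True, r=True, w=True;
  g=True, p=True, r=True, w=True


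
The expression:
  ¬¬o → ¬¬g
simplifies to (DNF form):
g ∨ ¬o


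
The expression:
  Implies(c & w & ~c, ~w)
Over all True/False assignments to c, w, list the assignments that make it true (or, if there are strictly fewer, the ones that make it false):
is always true.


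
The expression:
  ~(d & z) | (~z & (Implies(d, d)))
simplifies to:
~d | ~z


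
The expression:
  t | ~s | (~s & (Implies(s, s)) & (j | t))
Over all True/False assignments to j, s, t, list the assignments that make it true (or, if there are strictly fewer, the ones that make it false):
is false only for:
  j=False, s=True, t=False;
  j=True, s=True, t=False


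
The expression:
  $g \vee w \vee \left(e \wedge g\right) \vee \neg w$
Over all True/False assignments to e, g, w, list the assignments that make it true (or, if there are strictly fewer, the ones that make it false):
is always true.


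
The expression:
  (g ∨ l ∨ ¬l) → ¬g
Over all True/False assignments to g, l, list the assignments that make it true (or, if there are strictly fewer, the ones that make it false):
is true only for:
  g=False, l=False;
  g=False, l=True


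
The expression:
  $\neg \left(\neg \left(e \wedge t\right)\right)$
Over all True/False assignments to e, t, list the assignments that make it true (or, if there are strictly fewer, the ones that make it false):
is true only for:
  e=True, t=True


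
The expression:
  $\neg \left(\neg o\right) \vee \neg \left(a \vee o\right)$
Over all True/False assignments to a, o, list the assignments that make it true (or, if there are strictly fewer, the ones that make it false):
is false only for:
  a=True, o=False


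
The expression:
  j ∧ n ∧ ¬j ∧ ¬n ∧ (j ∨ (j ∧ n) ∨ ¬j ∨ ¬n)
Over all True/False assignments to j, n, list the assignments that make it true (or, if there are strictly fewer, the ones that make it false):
is never true.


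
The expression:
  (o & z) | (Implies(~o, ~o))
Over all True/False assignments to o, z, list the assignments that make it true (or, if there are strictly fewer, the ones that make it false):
is always true.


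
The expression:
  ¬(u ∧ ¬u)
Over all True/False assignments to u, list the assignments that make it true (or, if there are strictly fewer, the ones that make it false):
is always true.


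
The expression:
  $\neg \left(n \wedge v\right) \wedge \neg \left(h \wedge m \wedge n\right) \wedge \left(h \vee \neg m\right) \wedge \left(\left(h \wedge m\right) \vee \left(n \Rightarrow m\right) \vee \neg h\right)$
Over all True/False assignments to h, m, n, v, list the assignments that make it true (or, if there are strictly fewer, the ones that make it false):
is true only for:
  h=False, m=False, n=False, v=False;
  h=False, m=False, n=False, v=True;
  h=False, m=False, n=True, v=False;
  h=True, m=False, n=False, v=False;
  h=True, m=False, n=False, v=True;
  h=True, m=True, n=False, v=False;
  h=True, m=True, n=False, v=True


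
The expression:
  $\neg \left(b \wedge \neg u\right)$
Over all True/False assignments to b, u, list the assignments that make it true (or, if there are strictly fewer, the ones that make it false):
is false only for:
  b=True, u=False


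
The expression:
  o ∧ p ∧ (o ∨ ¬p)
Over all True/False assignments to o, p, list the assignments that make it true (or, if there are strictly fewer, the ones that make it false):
is true only for:
  o=True, p=True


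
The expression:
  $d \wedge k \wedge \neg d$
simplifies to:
$\text{False}$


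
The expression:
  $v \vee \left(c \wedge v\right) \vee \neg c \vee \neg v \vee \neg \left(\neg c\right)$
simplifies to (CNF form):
$\text{True}$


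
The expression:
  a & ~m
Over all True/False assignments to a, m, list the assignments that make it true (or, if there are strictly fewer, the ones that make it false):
is true only for:
  a=True, m=False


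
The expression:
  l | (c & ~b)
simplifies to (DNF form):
l | (c & ~b)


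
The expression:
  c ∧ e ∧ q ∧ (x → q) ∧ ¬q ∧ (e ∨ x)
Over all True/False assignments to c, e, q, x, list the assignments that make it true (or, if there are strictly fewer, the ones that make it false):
is never true.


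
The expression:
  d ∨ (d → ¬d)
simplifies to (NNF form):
True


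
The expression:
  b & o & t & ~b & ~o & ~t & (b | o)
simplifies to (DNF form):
False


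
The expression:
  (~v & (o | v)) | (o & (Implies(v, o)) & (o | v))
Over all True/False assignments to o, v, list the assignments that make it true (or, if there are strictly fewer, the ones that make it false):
is true only for:
  o=True, v=False;
  o=True, v=True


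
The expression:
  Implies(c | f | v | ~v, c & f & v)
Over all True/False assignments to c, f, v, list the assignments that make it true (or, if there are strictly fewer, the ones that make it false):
is true only for:
  c=True, f=True, v=True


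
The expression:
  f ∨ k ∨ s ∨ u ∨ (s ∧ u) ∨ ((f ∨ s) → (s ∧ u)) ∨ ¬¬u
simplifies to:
True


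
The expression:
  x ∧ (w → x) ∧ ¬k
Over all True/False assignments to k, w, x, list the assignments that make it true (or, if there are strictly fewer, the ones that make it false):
is true only for:
  k=False, w=False, x=True;
  k=False, w=True, x=True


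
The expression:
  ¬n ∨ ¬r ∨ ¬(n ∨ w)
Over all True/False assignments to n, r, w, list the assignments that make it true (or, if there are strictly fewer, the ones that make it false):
is false only for:
  n=True, r=True, w=False;
  n=True, r=True, w=True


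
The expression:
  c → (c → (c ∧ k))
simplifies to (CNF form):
k ∨ ¬c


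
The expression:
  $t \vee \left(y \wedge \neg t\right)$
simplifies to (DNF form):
$t \vee y$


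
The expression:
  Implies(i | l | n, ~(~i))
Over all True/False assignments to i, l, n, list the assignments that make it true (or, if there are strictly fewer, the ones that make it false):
is false only for:
  i=False, l=False, n=True;
  i=False, l=True, n=False;
  i=False, l=True, n=True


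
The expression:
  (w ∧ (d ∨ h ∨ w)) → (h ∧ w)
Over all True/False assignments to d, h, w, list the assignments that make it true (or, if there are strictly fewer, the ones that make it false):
is false only for:
  d=False, h=False, w=True;
  d=True, h=False, w=True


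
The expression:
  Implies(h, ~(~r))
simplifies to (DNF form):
r | ~h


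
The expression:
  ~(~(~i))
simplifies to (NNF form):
~i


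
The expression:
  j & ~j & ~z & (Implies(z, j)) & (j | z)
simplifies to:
False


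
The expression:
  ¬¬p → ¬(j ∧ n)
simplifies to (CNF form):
¬j ∨ ¬n ∨ ¬p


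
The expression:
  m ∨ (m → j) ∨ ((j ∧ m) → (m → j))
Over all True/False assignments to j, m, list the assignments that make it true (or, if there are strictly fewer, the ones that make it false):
is always true.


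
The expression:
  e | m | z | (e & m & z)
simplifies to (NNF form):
e | m | z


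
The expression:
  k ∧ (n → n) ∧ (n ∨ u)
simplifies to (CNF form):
k ∧ (n ∨ u)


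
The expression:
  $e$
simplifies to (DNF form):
$e$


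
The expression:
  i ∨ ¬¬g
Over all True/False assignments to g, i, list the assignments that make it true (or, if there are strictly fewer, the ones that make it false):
is false only for:
  g=False, i=False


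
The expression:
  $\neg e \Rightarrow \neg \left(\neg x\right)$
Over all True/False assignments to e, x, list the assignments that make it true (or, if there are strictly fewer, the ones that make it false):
is false only for:
  e=False, x=False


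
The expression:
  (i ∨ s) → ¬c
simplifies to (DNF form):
(¬i ∧ ¬s) ∨ ¬c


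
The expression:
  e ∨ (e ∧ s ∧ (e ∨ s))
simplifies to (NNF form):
e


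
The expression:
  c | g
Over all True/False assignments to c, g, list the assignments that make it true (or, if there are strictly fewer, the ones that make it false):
is false only for:
  c=False, g=False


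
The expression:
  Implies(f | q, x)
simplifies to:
x | (~f & ~q)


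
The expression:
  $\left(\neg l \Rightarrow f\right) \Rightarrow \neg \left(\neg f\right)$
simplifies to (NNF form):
$f \vee \neg l$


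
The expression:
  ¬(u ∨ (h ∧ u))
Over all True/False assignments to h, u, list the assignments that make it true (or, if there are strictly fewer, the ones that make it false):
is true only for:
  h=False, u=False;
  h=True, u=False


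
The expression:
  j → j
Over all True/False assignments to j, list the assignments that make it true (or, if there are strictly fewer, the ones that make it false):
is always true.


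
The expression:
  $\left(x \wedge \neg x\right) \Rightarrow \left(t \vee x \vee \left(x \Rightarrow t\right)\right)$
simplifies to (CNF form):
$\text{True}$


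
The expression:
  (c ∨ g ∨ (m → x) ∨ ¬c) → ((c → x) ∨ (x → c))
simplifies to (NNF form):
True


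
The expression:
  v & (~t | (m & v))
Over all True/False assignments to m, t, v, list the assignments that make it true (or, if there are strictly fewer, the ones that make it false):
is true only for:
  m=False, t=False, v=True;
  m=True, t=False, v=True;
  m=True, t=True, v=True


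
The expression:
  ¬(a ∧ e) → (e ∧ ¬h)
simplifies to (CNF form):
e ∧ (a ∨ ¬h)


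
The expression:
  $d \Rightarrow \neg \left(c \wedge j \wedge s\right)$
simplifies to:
$\neg c \vee \neg d \vee \neg j \vee \neg s$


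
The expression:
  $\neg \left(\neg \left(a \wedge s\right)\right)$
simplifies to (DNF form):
$a \wedge s$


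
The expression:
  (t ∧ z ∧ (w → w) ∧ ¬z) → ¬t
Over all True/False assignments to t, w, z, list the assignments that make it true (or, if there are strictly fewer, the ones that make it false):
is always true.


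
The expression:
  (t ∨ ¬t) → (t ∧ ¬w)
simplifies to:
t ∧ ¬w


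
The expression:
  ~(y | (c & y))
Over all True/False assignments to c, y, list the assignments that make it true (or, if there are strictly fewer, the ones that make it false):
is true only for:
  c=False, y=False;
  c=True, y=False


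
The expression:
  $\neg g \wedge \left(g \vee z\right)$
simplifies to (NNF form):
$z \wedge \neg g$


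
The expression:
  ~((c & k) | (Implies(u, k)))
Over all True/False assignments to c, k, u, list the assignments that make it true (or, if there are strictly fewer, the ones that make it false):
is true only for:
  c=False, k=False, u=True;
  c=True, k=False, u=True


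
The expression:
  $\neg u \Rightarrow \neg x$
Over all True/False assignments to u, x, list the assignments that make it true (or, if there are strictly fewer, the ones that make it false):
is false only for:
  u=False, x=True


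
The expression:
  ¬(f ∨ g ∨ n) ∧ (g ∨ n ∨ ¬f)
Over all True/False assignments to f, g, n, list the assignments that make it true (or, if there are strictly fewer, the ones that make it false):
is true only for:
  f=False, g=False, n=False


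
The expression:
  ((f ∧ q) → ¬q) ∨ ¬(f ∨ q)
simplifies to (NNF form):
¬f ∨ ¬q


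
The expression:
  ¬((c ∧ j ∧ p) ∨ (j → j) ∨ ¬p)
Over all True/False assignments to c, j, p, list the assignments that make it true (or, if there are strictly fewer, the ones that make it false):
is never true.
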